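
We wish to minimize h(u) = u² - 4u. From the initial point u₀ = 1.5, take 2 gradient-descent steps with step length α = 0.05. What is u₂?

1.595

h′(u) = 2u - 4
Step 1: h′(1.5) = -1; u₁ = 1.5 − 0.05·(-1) = 1.55
Step 2: h′(1.55) = -0.9; u₂ = 1.55 − 0.05·(-0.9) = 1.595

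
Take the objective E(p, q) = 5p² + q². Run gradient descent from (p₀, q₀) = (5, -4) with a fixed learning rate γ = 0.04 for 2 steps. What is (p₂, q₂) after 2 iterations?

∇E = (10p, 2q)
(p₁, q₁) = (5, -4) − 0.04·(50, -8) = (3, -3.68)
(p₂, q₂) = (3, -3.68) − 0.04·(30, -7.36) = (1.8, -3.3856)

(1.8, -3.3856)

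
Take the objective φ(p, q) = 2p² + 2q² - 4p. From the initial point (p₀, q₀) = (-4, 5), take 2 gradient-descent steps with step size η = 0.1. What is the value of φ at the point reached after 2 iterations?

∇φ = (4p - 4, 4q)
(p₁, q₁) = (-4, 5) − 0.1·(-20, 20) = (-2, 3)
(p₂, q₂) = (-2, 3) − 0.1·(-12, 12) = (-0.8, 1.8)
φ(-0.8, 1.8) = 10.96

10.96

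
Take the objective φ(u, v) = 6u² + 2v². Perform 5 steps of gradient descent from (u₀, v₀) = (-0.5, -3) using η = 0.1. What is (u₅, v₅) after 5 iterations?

(0.00016, -0.23328)

∇φ = (12u, 4v)
Step 1: at (-0.5, -3), ∇φ = (-6, -12) → (-0.5, -3) − 0.1·(-6, -12) = (0.1, -1.8)
Step 2: at (0.1, -1.8), ∇φ = (1.2, -7.2) → (0.1, -1.8) − 0.1·(1.2, -7.2) = (-0.02, -1.08)
Step 3: at (-0.02, -1.08), ∇φ = (-0.24, -4.32) → (-0.02, -1.08) − 0.1·(-0.24, -4.32) = (0.004, -0.648)
Step 4: at (0.004, -0.648), ∇φ = (0.048, -2.592) → (0.004, -0.648) − 0.1·(0.048, -2.592) = (-0.0008, -0.3888)
Step 5: at (-0.0008, -0.3888), ∇φ = (-0.0096, -1.5552) → (-0.0008, -0.3888) − 0.1·(-0.0096, -1.5552) = (0.00016, -0.23328)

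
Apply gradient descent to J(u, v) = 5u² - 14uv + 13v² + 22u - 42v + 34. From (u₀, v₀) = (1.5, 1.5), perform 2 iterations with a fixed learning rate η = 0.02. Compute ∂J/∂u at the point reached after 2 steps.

∇J = (10u - 14v + 22, -14u + 26v - 42)
(u₁, v₁) = (1.5, 1.5) − 0.02·(16, -24) = (1.18, 1.98)
(u₂, v₂) = (1.18, 1.98) − 0.02·(6.08, -7.04) = (1.0584, 2.1208)
∂J/∂u at (1.0584, 2.1208) = 2.8928

2.8928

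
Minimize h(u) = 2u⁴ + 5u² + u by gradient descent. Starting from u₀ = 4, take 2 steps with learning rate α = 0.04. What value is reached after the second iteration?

1892.90218496

h′(u) = 8u³ + 10u + 1
u₁ = 4 − 0.04·553 = -18.12
u₂ = -18.12 − 0.04·(-47775.554624) = 1892.90218496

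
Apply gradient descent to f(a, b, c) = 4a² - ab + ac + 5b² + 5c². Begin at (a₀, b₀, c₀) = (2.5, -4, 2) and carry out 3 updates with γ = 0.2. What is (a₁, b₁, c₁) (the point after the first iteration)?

(-2.7, 4.5, -2.5)

∇f = (8a - b + c, -a + 10b, a + 10c)
Step 1: at (2.5, -4, 2), ∇f = (26, -42.5, 22.5) → (2.5, -4, 2) − 0.2·(26, -42.5, 22.5) = (-2.7, 4.5, -2.5)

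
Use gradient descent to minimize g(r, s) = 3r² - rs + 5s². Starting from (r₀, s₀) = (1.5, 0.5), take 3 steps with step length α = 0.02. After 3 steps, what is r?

1.044932

∇g = (6r - s, -r + 10s)
Step 1: at (1.5, 0.5), ∇g = (8.5, 3.5) → (1.5, 0.5) − 0.02·(8.5, 3.5) = (1.33, 0.43)
Step 2: at (1.33, 0.43), ∇g = (7.55, 2.97) → (1.33, 0.43) − 0.02·(7.55, 2.97) = (1.179, 0.3706)
Step 3: at (1.179, 0.3706), ∇g = (6.7034, 2.527) → (1.179, 0.3706) − 0.02·(6.7034, 2.527) = (1.044932, 0.32006)
r = 1.044932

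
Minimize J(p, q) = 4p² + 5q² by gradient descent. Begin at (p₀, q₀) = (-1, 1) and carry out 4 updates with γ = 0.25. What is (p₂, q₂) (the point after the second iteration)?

∇J = (8p, 10q)
(p₁, q₁) = (-1, 1) − 0.25·(-8, 10) = (1, -1.5)
(p₂, q₂) = (1, -1.5) − 0.25·(8, -15) = (-1, 2.25)

(-1, 2.25)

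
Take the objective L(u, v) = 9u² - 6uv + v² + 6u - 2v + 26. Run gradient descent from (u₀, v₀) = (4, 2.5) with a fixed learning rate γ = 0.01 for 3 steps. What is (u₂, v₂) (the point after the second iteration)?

∇L = (18u - 6v + 6, -6u + 2v - 2)
(u₁, v₁) = (4, 2.5) − 0.01·(63, -21) = (3.37, 2.71)
(u₂, v₂) = (3.37, 2.71) − 0.01·(50.4, -16.8) = (2.866, 2.878)

(2.866, 2.878)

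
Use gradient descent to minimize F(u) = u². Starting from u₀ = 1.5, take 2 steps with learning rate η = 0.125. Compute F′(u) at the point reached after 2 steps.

1.6875

F′(u) = 2u
u₁ = 1.5 − 0.125·3 = 1.125
u₂ = 1.125 − 0.125·2.25 = 0.84375
F′(u) at (0.84375) = 1.6875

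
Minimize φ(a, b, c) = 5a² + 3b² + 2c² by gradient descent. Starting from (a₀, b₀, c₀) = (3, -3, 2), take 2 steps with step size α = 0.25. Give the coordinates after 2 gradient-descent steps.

∇φ = (10a, 6b, 4c)
(a₁, b₁, c₁) = (3, -3, 2) − 0.25·(30, -18, 8) = (-4.5, 1.5, 0)
(a₂, b₂, c₂) = (-4.5, 1.5, 0) − 0.25·(-45, 9, 0) = (6.75, -0.75, 0)

(6.75, -0.75, 0)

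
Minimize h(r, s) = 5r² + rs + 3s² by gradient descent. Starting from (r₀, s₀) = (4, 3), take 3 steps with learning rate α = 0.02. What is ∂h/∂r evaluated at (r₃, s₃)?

21.126384

∇h = (10r + s, r + 6s)
(r₁, s₁) = (4, 3) − 0.02·(43, 22) = (3.14, 2.56)
(r₂, s₂) = (3.14, 2.56) − 0.02·(33.96, 18.5) = (2.4608, 2.19)
(r₃, s₃) = (2.4608, 2.19) − 0.02·(26.798, 15.6008) = (1.92484, 1.877984)
∂h/∂r at (1.92484, 1.877984) = 21.126384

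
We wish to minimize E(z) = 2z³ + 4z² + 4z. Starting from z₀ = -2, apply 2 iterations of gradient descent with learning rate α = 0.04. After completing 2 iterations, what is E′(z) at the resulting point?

E′(z) = 6z² + 8z + 4
Step 1: E′(-2) = 12; z₁ = -2 − 0.04·12 = -2.48
Step 2: E′(-2.48) = 21.0624; z₂ = -2.48 − 0.04·21.0624 = -3.322496
E′(z) at (-3.322496) = 43.653910020096

43.653910020096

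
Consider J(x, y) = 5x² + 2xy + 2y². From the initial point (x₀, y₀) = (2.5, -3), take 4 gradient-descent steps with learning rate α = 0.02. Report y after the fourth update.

-2.42772352

∇J = (10x + 2y, 2x + 4y)
Step 1: at (2.5, -3), ∇J = (19, -7) → (2.5, -3) − 0.02·(19, -7) = (2.12, -2.86)
Step 2: at (2.12, -2.86), ∇J = (15.48, -7.2) → (2.12, -2.86) − 0.02·(15.48, -7.2) = (1.8104, -2.716)
Step 3: at (1.8104, -2.716), ∇J = (12.672, -7.2432) → (1.8104, -2.716) − 0.02·(12.672, -7.2432) = (1.55696, -2.571136)
Step 4: at (1.55696, -2.571136), ∇J = (10.427328, -7.170624) → (1.55696, -2.571136) − 0.02·(10.427328, -7.170624) = (1.34841344, -2.42772352)
y = -2.42772352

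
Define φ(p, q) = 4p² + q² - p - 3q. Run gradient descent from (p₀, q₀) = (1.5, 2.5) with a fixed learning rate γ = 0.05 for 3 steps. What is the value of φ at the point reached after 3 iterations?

∇φ = (8p - 1, 2q - 3)
Step 1: at (1.5, 2.5), ∇φ = (11, 2) → (1.5, 2.5) − 0.05·(11, 2) = (0.95, 2.4)
Step 2: at (0.95, 2.4), ∇φ = (6.6, 1.8) → (0.95, 2.4) − 0.05·(6.6, 1.8) = (0.62, 2.31)
Step 3: at (0.62, 2.31), ∇φ = (3.96, 1.62) → (0.62, 2.31) − 0.05·(3.96, 1.62) = (0.422, 2.229)
φ(0.422, 2.229) = -1.428223

-1.428223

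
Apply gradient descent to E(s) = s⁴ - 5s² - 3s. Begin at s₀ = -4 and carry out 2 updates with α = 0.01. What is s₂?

E′(s) = 4s³ - 10s - 3
s₁ = -4 − 0.01·(-219) = -1.81
s₂ = -1.81 − 0.01·(-8.618964) = -1.72381036

-1.72381036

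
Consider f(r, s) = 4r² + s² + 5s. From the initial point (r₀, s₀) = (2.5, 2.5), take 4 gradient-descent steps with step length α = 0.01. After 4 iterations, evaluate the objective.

∇f = (8r, 2s + 5)
Step 1: at (2.5, 2.5), ∇f = (20, 10) → (2.5, 2.5) − 0.01·(20, 10) = (2.3, 2.4)
Step 2: at (2.3, 2.4), ∇f = (18.4, 9.8) → (2.3, 2.4) − 0.01·(18.4, 9.8) = (2.116, 2.302)
Step 3: at (2.116, 2.302), ∇f = (16.928, 9.604) → (2.116, 2.302) − 0.01·(16.928, 9.604) = (1.94672, 2.20596)
Step 4: at (1.94672, 2.20596), ∇f = (15.57376, 9.41192) → (1.94672, 2.20596) − 0.01·(15.57376, 9.41192) = (1.7909824, 2.1118408)
f(1.7909824, 2.1118408) = 27.84954739298368

27.84954739298368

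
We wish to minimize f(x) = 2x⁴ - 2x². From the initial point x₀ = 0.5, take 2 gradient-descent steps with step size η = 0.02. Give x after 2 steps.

f′(x) = 8x³ - 4x
Step 1: f′(0.5) = -1; x₁ = 0.5 − 0.02·(-1) = 0.52
Step 2: f′(0.52) = -0.955136; x₂ = 0.52 − 0.02·(-0.955136) = 0.53910272

0.53910272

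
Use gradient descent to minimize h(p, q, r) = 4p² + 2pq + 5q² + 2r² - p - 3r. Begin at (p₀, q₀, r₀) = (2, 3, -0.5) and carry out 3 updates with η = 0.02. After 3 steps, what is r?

∇h = (8p + 2q - 1, 2p + 10q, 4r - 3)
(p₁, q₁, r₁) = (2, 3, -0.5) − 0.02·(21, 34, -5) = (1.58, 2.32, -0.4)
(p₂, q₂, r₂) = (1.58, 2.32, -0.4) − 0.02·(16.28, 26.36, -4.6) = (1.2544, 1.7928, -0.308)
(p₃, q₃, r₃) = (1.2544, 1.7928, -0.308) − 0.02·(12.6208, 20.4368, -4.232) = (1.001984, 1.384064, -0.22336)
r = -0.22336

-0.22336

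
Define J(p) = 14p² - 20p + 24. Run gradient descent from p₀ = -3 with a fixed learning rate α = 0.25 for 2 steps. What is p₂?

J′(p) = 28p - 20
p₁ = -3 − 0.25·(-104) = 23
p₂ = 23 − 0.25·624 = -133

-133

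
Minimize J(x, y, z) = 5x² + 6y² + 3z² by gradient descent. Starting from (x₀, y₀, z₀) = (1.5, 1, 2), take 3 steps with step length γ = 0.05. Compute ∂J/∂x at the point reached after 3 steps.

∇J = (10x, 12y, 6z)
(x₁, y₁, z₁) = (1.5, 1, 2) − 0.05·(15, 12, 12) = (0.75, 0.4, 1.4)
(x₂, y₂, z₂) = (0.75, 0.4, 1.4) − 0.05·(7.5, 4.8, 8.4) = (0.375, 0.16, 0.98)
(x₃, y₃, z₃) = (0.375, 0.16, 0.98) − 0.05·(3.75, 1.92, 5.88) = (0.1875, 0.064, 0.686)
∂J/∂x at (0.1875, 0.064, 0.686) = 1.875

1.875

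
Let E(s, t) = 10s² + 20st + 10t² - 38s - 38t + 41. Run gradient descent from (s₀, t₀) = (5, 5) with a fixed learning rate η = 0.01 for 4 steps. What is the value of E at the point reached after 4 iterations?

∇E = (20s + 20t - 38, 20s + 20t - 38)
Step 1: at (5, 5), ∇E = (162, 162) → (5, 5) − 0.01·(162, 162) = (3.38, 3.38)
Step 2: at (3.38, 3.38), ∇E = (97.2, 97.2) → (3.38, 3.38) − 0.01·(97.2, 97.2) = (2.408, 2.408)
Step 3: at (2.408, 2.408), ∇E = (58.32, 58.32) → (2.408, 2.408) − 0.01·(58.32, 58.32) = (1.8248, 1.8248)
Step 4: at (1.8248, 1.8248), ∇E = (34.992, 34.992) → (1.8248, 1.8248) − 0.01·(34.992, 34.992) = (1.47488, 1.47488)
E(1.47488, 1.47488) = 15.919960576

15.919960576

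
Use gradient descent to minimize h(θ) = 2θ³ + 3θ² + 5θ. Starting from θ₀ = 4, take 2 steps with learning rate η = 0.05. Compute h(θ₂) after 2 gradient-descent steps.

h′(θ) = 6θ² + 6θ + 5
Step 1: h′(4) = 125; θ₁ = 4 − 0.05·125 = -2.25
Step 2: h′(-2.25) = 21.875; θ₂ = -2.25 − 0.05·21.875 = -3.34375
h(-3.34375) = -57.94744873046875

-57.94744873046875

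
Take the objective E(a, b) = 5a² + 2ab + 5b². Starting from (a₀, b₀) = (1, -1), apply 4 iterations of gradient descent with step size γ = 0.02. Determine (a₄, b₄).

∇E = (10a + 2b, 2a + 10b)
(a₁, b₁) = (1, -1) − 0.02·(8, -8) = (0.84, -0.84)
(a₂, b₂) = (0.84, -0.84) − 0.02·(6.72, -6.72) = (0.7056, -0.7056)
(a₃, b₃) = (0.7056, -0.7056) − 0.02·(5.6448, -5.6448) = (0.592704, -0.592704)
(a₄, b₄) = (0.592704, -0.592704) − 0.02·(4.741632, -4.741632) = (0.49787136, -0.49787136)

(0.49787136, -0.49787136)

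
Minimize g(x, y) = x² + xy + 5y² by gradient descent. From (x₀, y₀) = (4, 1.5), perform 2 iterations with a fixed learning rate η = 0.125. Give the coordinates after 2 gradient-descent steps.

∇g = (2x + y, x + 10y)
(x₁, y₁) = (4, 1.5) − 0.125·(9.5, 19) = (2.8125, -0.875)
(x₂, y₂) = (2.8125, -0.875) − 0.125·(4.75, -5.9375) = (2.21875, -0.1328125)

(2.21875, -0.1328125)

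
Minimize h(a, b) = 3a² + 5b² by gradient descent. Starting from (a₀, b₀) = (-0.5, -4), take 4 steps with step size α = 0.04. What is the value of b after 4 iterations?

∇h = (6a, 10b)
(a₁, b₁) = (-0.5, -4) − 0.04·(-3, -40) = (-0.38, -2.4)
(a₂, b₂) = (-0.38, -2.4) − 0.04·(-2.28, -24) = (-0.2888, -1.44)
(a₃, b₃) = (-0.2888, -1.44) − 0.04·(-1.7328, -14.4) = (-0.219488, -0.864)
(a₄, b₄) = (-0.219488, -0.864) − 0.04·(-1.316928, -8.64) = (-0.16681088, -0.5184)
b = -0.5184

-0.5184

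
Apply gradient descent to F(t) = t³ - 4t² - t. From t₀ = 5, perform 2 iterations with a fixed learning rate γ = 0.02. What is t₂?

3.911456

F′(t) = 3t² - 8t - 1
t₁ = 5 − 0.02·34 = 4.32
t₂ = 4.32 − 0.02·20.4272 = 3.911456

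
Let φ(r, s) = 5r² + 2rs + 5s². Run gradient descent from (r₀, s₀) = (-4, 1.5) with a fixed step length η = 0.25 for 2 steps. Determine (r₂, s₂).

(-7.75, -2.25)

∇φ = (10r + 2s, 2r + 10s)
Step 1: at (-4, 1.5), ∇φ = (-37, 7) → (-4, 1.5) − 0.25·(-37, 7) = (5.25, -0.25)
Step 2: at (5.25, -0.25), ∇φ = (52, 8) → (5.25, -0.25) − 0.25·(52, 8) = (-7.75, -2.25)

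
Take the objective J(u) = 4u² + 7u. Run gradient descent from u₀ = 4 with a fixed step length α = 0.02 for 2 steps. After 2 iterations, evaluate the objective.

44.26639616

J′(u) = 8u + 7
Step 1: J′(4) = 39; u₁ = 4 − 0.02·39 = 3.22
Step 2: J′(3.22) = 32.76; u₂ = 3.22 − 0.02·32.76 = 2.5648
J(2.5648) = 44.26639616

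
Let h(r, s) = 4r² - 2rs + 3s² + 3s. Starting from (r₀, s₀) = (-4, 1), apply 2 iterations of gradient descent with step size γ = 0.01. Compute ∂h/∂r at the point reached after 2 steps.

∇h = (8r - 2s, -2r + 6s + 3)
Step 1: at (-4, 1), ∇h = (-34, 17) → (-4, 1) − 0.01·(-34, 17) = (-3.66, 0.83)
Step 2: at (-3.66, 0.83), ∇h = (-30.94, 15.3) → (-3.66, 0.83) − 0.01·(-30.94, 15.3) = (-3.3506, 0.677)
∂h/∂r at (-3.3506, 0.677) = -28.1588

-28.1588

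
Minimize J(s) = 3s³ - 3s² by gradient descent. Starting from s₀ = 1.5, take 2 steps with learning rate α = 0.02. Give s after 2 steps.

1.1353875

J′(s) = 9s² - 6s
s₁ = 1.5 − 0.02·11.25 = 1.275
s₂ = 1.275 − 0.02·6.980625 = 1.1353875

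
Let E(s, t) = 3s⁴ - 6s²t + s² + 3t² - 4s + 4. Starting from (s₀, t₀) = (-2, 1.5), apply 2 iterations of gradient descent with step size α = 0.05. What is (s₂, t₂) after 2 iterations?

∇E = (12s³ - 12st + 2s - 4, -6s² + 6t)
Step 1: at (-2, 1.5), ∇E = (-68, -15) → (-2, 1.5) − 0.05·(-68, -15) = (1.4, 2.25)
Step 2: at (1.4, 2.25), ∇E = (-6.072, 1.74) → (1.4, 2.25) − 0.05·(-6.072, 1.74) = (1.7036, 2.163)

(1.7036, 2.163)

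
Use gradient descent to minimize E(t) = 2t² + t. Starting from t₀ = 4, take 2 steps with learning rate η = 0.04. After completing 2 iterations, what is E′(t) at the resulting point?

E′(t) = 4t + 1
Step 1: E′(4) = 17; t₁ = 4 − 0.04·17 = 3.32
Step 2: E′(3.32) = 14.28; t₂ = 3.32 − 0.04·14.28 = 2.7488
E′(t) at (2.7488) = 11.9952

11.9952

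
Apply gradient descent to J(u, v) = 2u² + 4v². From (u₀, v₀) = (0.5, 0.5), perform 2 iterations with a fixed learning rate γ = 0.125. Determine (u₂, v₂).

∇J = (4u, 8v)
(u₁, v₁) = (0.5, 0.5) − 0.125·(2, 4) = (0.25, 0)
(u₂, v₂) = (0.25, 0) − 0.125·(1, 0) = (0.125, 0)

(0.125, 0)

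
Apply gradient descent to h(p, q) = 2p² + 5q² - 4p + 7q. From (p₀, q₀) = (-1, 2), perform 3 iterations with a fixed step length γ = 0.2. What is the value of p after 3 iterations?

0.984

∇h = (4p - 4, 10q + 7)
(p₁, q₁) = (-1, 2) − 0.2·(-8, 27) = (0.6, -3.4)
(p₂, q₂) = (0.6, -3.4) − 0.2·(-1.6, -27) = (0.92, 2)
(p₃, q₃) = (0.92, 2) − 0.2·(-0.32, 27) = (0.984, -3.4)
p = 0.984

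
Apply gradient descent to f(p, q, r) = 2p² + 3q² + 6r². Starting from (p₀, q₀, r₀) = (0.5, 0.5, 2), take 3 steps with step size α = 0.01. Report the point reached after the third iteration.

∇f = (4p, 6q, 12r)
Step 1: at (0.5, 0.5, 2), ∇f = (2, 3, 24) → (0.5, 0.5, 2) − 0.01·(2, 3, 24) = (0.48, 0.47, 1.76)
Step 2: at (0.48, 0.47, 1.76), ∇f = (1.92, 2.82, 21.12) → (0.48, 0.47, 1.76) − 0.01·(1.92, 2.82, 21.12) = (0.4608, 0.4418, 1.5488)
Step 3: at (0.4608, 0.4418, 1.5488), ∇f = (1.8432, 2.6508, 18.5856) → (0.4608, 0.4418, 1.5488) − 0.01·(1.8432, 2.6508, 18.5856) = (0.442368, 0.415292, 1.362944)

(0.442368, 0.415292, 1.362944)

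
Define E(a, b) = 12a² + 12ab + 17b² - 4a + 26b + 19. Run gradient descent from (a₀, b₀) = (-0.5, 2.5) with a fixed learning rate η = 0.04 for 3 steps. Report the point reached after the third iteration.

∇E = (24a + 12b - 4, 12a + 34b + 26)
(a₁, b₁) = (-0.5, 2.5) − 0.04·(14, 105) = (-1.06, -1.7)
(a₂, b₂) = (-1.06, -1.7) − 0.04·(-49.84, -44.52) = (0.9336, 0.0808)
(a₃, b₃) = (0.9336, 0.0808) − 0.04·(19.376, 39.9504) = (0.15856, -1.517216)

(0.15856, -1.517216)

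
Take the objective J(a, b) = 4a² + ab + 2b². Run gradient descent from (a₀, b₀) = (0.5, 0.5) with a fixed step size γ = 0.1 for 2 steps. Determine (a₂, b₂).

(-0.015, 0.145)

∇J = (8a + b, a + 4b)
(a₁, b₁) = (0.5, 0.5) − 0.1·(4.5, 2.5) = (0.05, 0.25)
(a₂, b₂) = (0.05, 0.25) − 0.1·(0.65, 1.05) = (-0.015, 0.145)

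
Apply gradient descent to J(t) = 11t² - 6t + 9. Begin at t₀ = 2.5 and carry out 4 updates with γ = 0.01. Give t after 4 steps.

J′(t) = 22t - 6
t₁ = 2.5 − 0.01·49 = 2.01
t₂ = 2.01 − 0.01·38.22 = 1.6278
t₃ = 1.6278 − 0.01·29.8116 = 1.329684
t₄ = 1.329684 − 0.01·23.253048 = 1.09715352

1.09715352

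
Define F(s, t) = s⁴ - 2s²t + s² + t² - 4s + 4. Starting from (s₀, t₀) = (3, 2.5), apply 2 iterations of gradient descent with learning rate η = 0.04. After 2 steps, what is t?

2.7816

∇F = (4s³ - 4st + 2s - 4, -2s² + 2t)
(s₁, t₁) = (3, 2.5) − 0.04·(80, -13) = (-0.2, 3.02)
(s₂, t₂) = (-0.2, 3.02) − 0.04·(-2.016, 5.96) = (-0.11936, 2.7816)
t = 2.7816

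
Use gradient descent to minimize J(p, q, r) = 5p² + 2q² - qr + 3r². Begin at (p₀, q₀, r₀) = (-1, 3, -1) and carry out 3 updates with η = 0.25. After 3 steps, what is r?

0.421875

∇J = (10p, 4q - r, -q + 6r)
(p₁, q₁, r₁) = (-1, 3, -1) − 0.25·(-10, 13, -9) = (1.5, -0.25, 1.25)
(p₂, q₂, r₂) = (1.5, -0.25, 1.25) − 0.25·(15, -2.25, 7.75) = (-2.25, 0.3125, -0.6875)
(p₃, q₃, r₃) = (-2.25, 0.3125, -0.6875) − 0.25·(-22.5, 1.9375, -4.4375) = (3.375, -0.171875, 0.421875)
r = 0.421875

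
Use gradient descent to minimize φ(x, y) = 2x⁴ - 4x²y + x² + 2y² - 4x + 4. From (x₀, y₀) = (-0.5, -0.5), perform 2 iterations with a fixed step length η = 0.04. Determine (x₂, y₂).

∇φ = (8x³ - 8xy + 2x - 4, -4x² + 4y)
Step 1: at (-0.5, -0.5), ∇φ = (-8, -3) → (-0.5, -0.5) − 0.04·(-8, -3) = (-0.18, -0.38)
Step 2: at (-0.18, -0.38), ∇φ = (-4.953856, -1.6496) → (-0.18, -0.38) − 0.04·(-4.953856, -1.6496) = (0.01815424, -0.314016)

(0.01815424, -0.314016)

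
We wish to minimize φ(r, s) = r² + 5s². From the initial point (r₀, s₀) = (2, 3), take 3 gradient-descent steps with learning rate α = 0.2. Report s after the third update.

-3

∇φ = (2r, 10s)
Step 1: at (2, 3), ∇φ = (4, 30) → (2, 3) − 0.2·(4, 30) = (1.2, -3)
Step 2: at (1.2, -3), ∇φ = (2.4, -30) → (1.2, -3) − 0.2·(2.4, -30) = (0.72, 3)
Step 3: at (0.72, 3), ∇φ = (1.44, 30) → (0.72, 3) − 0.2·(1.44, 30) = (0.432, -3)
s = -3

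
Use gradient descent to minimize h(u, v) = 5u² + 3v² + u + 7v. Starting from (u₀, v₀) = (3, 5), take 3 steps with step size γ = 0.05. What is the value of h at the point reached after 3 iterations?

∇h = (10u + 1, 6v + 7)
(u₁, v₁) = (3, 5) − 0.05·(31, 37) = (1.45, 3.15)
(u₂, v₂) = (1.45, 3.15) − 0.05·(15.5, 25.9) = (0.675, 1.855)
(u₃, v₃) = (0.675, 1.855) − 0.05·(7.75, 18.13) = (0.2875, 0.9485)
h(0.2875, 0.9485) = 10.039238

10.039238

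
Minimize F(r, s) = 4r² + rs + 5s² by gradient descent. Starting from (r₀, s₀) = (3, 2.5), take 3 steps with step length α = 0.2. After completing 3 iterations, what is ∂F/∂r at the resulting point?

∇F = (8r + s, r + 10s)
Step 1: at (3, 2.5), ∇F = (26.5, 28) → (3, 2.5) − 0.2·(26.5, 28) = (-2.3, -3.1)
Step 2: at (-2.3, -3.1), ∇F = (-21.5, -33.3) → (-2.3, -3.1) − 0.2·(-21.5, -33.3) = (2, 3.56)
Step 3: at (2, 3.56), ∇F = (19.56, 37.6) → (2, 3.56) − 0.2·(19.56, 37.6) = (-1.912, -3.96)
∂F/∂r at (-1.912, -3.96) = -19.256

-19.256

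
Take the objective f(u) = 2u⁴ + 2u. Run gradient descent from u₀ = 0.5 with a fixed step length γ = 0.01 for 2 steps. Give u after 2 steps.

0.44169416

f′(u) = 8u³ + 2
u₁ = 0.5 − 0.01·3 = 0.47
u₂ = 0.47 − 0.01·2.830584 = 0.44169416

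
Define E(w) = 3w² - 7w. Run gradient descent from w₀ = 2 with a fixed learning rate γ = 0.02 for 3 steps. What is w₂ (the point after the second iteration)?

1.812

E′(w) = 6w - 7
w₁ = 2 − 0.02·5 = 1.9
w₂ = 1.9 − 0.02·4.4 = 1.812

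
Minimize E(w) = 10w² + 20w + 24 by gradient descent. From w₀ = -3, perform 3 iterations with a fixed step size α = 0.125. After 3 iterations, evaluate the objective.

E′(w) = 20w + 20
w₁ = -3 − 0.125·(-40) = 2
w₂ = 2 − 0.125·60 = -5.5
w₃ = -5.5 − 0.125·(-90) = 5.75
E(5.75) = 469.625

469.625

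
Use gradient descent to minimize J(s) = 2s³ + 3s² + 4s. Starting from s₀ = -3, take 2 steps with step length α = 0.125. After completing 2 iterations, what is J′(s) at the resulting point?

J′(s) = 6s² + 6s + 4
s₁ = -3 − 0.125·40 = -8
s₂ = -8 − 0.125·340 = -50.5
J′(s) at (-50.5) = 15002.5

15002.5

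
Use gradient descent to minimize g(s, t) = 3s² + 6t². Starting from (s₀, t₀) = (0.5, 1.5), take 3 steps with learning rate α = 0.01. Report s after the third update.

0.415292

∇g = (6s, 12t)
(s₁, t₁) = (0.5, 1.5) − 0.01·(3, 18) = (0.47, 1.32)
(s₂, t₂) = (0.47, 1.32) − 0.01·(2.82, 15.84) = (0.4418, 1.1616)
(s₃, t₃) = (0.4418, 1.1616) − 0.01·(2.6508, 13.9392) = (0.415292, 1.022208)
s = 0.415292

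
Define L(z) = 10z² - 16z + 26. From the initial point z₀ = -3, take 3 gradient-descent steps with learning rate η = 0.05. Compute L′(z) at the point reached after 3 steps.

0

L′(z) = 20z - 16
Step 1: L′(-3) = -76; z₁ = -3 − 0.05·(-76) = 0.8
Step 2: L′(0.8) = 0; z₂ = 0.8 − 0.05·0 = 0.8
Step 3: L′(0.8) = 0; z₃ = 0.8 − 0.05·0 = 0.8
L′(z) at (0.8) = 0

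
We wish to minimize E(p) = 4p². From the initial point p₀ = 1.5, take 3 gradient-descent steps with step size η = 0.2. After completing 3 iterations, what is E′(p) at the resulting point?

E′(p) = 8p
p₁ = 1.5 − 0.2·12 = -0.9
p₂ = -0.9 − 0.2·(-7.2) = 0.54
p₃ = 0.54 − 0.2·4.32 = -0.324
E′(p) at (-0.324) = -2.592

-2.592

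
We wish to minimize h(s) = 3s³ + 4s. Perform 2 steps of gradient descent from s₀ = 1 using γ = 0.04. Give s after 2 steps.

h′(s) = 9s² + 4
s₁ = 1 − 0.04·13 = 0.48
s₂ = 0.48 − 0.04·6.0736 = 0.237056

0.237056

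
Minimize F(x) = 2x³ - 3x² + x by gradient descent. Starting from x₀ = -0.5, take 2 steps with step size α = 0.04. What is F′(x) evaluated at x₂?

F′(x) = 6x² - 6x + 1
x₁ = -0.5 − 0.04·5.5 = -0.72
x₂ = -0.72 − 0.04·8.4304 = -1.057216
F′(x) at (-1.057216) = 14.049530023936

14.049530023936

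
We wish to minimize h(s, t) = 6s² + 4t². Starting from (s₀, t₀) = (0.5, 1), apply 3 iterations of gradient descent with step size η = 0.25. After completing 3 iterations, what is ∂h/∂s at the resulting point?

-48

∇h = (12s, 8t)
(s₁, t₁) = (0.5, 1) − 0.25·(6, 8) = (-1, -1)
(s₂, t₂) = (-1, -1) − 0.25·(-12, -8) = (2, 1)
(s₃, t₃) = (2, 1) − 0.25·(24, 8) = (-4, -1)
∂h/∂s at (-4, -1) = -48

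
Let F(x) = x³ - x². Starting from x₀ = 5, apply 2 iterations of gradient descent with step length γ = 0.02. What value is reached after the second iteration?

F′(x) = 3x² - 2x
Step 1: F′(5) = 65; x₁ = 5 − 0.02·65 = 3.7
Step 2: F′(3.7) = 33.67; x₂ = 3.7 − 0.02·33.67 = 3.0266

3.0266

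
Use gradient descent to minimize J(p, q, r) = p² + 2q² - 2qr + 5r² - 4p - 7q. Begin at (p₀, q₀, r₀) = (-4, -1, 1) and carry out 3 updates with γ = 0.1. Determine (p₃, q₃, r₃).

(-1.072, 1.216, 0.168)

∇J = (2p - 4, 4q - 2r - 7, -2q + 10r)
(p₁, q₁, r₁) = (-4, -1, 1) − 0.1·(-12, -13, 12) = (-2.8, 0.3, -0.2)
(p₂, q₂, r₂) = (-2.8, 0.3, -0.2) − 0.1·(-9.6, -5.4, -2.6) = (-1.84, 0.84, 0.06)
(p₃, q₃, r₃) = (-1.84, 0.84, 0.06) − 0.1·(-7.68, -3.76, -1.08) = (-1.072, 1.216, 0.168)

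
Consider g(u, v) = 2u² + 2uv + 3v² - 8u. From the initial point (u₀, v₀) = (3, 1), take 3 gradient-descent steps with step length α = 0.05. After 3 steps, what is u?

2.415

∇g = (4u + 2v - 8, 2u + 6v)
Step 1: at (3, 1), ∇g = (6, 12) → (3, 1) − 0.05·(6, 12) = (2.7, 0.4)
Step 2: at (2.7, 0.4), ∇g = (3.6, 7.8) → (2.7, 0.4) − 0.05·(3.6, 7.8) = (2.52, 0.01)
Step 3: at (2.52, 0.01), ∇g = (2.1, 5.1) → (2.52, 0.01) − 0.05·(2.1, 5.1) = (2.415, -0.245)
u = 2.415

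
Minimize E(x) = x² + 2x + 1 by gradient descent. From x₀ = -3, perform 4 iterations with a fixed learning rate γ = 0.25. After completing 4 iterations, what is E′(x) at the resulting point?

-0.25

E′(x) = 2x + 2
Step 1: E′(-3) = -4; x₁ = -3 − 0.25·(-4) = -2
Step 2: E′(-2) = -2; x₂ = -2 − 0.25·(-2) = -1.5
Step 3: E′(-1.5) = -1; x₃ = -1.5 − 0.25·(-1) = -1.25
Step 4: E′(-1.25) = -0.5; x₄ = -1.25 − 0.25·(-0.5) = -1.125
E′(x) at (-1.125) = -0.25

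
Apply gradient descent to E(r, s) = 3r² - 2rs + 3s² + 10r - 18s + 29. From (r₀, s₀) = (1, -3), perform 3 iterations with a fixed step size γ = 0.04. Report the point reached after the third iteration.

∇E = (6r - 2s + 10, -2r + 6s - 18)
Step 1: at (1, -3), ∇E = (22, -38) → (1, -3) − 0.04·(22, -38) = (0.12, -1.48)
Step 2: at (0.12, -1.48), ∇E = (13.68, -27.12) → (0.12, -1.48) − 0.04·(13.68, -27.12) = (-0.4272, -0.3952)
Step 3: at (-0.4272, -0.3952), ∇E = (8.2272, -19.5168) → (-0.4272, -0.3952) − 0.04·(8.2272, -19.5168) = (-0.756288, 0.385472)

(-0.756288, 0.385472)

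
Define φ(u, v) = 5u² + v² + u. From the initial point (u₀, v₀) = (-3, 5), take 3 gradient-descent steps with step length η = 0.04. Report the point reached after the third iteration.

∇φ = (10u + 1, 2v)
(u₁, v₁) = (-3, 5) − 0.04·(-29, 10) = (-1.84, 4.6)
(u₂, v₂) = (-1.84, 4.6) − 0.04·(-17.4, 9.2) = (-1.144, 4.232)
(u₃, v₃) = (-1.144, 4.232) − 0.04·(-10.44, 8.464) = (-0.7264, 3.89344)

(-0.7264, 3.89344)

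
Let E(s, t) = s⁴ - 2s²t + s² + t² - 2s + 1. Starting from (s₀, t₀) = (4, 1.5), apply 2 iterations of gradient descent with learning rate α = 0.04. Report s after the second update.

19.56374528

∇E = (4s³ - 4st + 2s - 2, -2s² + 2t)
(s₁, t₁) = (4, 1.5) − 0.04·(238, -29) = (-5.52, 2.66)
(s₂, t₂) = (-5.52, 2.66) − 0.04·(-627.093632, -55.6208) = (19.56374528, 4.884832)
s = 19.56374528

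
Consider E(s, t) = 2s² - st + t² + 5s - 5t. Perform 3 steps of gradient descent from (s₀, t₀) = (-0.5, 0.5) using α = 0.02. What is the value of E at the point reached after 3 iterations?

-4.929448933792

∇E = (4s - t + 5, -s + 2t - 5)
Step 1: at (-0.5, 0.5), ∇E = (2.5, -3.5) → (-0.5, 0.5) − 0.02·(2.5, -3.5) = (-0.55, 0.57)
Step 2: at (-0.55, 0.57), ∇E = (2.23, -3.31) → (-0.55, 0.57) − 0.02·(2.23, -3.31) = (-0.5946, 0.6362)
Step 3: at (-0.5946, 0.6362), ∇E = (1.9854, -3.133) → (-0.5946, 0.6362) − 0.02·(1.9854, -3.133) = (-0.634308, 0.69886)
E(-0.634308, 0.69886) = -4.929448933792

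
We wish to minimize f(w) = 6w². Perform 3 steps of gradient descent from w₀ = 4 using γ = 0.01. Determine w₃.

f′(w) = 12w
w₁ = 4 − 0.01·48 = 3.52
w₂ = 3.52 − 0.01·42.24 = 3.0976
w₃ = 3.0976 − 0.01·37.1712 = 2.725888

2.725888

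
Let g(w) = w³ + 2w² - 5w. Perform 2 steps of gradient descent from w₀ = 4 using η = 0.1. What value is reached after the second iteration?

-1.723

g′(w) = 3w² + 4w - 5
Step 1: g′(4) = 59; w₁ = 4 − 0.1·59 = -1.9
Step 2: g′(-1.9) = -1.77; w₂ = -1.9 − 0.1·(-1.77) = -1.723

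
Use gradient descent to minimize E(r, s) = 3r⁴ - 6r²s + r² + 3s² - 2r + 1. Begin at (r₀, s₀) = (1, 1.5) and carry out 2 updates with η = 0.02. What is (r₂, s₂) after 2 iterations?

(1.16508928, 1.417728)

∇E = (12r³ - 12rs + 2r - 2, -6r² + 6s)
Step 1: at (1, 1.5), ∇E = (-6, 3) → (1, 1.5) − 0.02·(-6, 3) = (1.12, 1.44)
Step 2: at (1.12, 1.44), ∇E = (-2.254464, 1.1136) → (1.12, 1.44) − 0.02·(-2.254464, 1.1136) = (1.16508928, 1.417728)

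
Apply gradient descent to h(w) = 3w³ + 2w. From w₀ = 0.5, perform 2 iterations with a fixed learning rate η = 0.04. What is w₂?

0.210796

h′(w) = 9w² + 2
w₁ = 0.5 − 0.04·4.25 = 0.33
w₂ = 0.33 − 0.04·2.9801 = 0.210796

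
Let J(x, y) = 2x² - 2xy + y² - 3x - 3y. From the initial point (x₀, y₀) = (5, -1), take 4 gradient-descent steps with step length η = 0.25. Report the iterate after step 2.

∇J = (4x - 2y - 3, -2x + 2y - 3)
Step 1: at (5, -1), ∇J = (19, -15) → (5, -1) − 0.25·(19, -15) = (0.25, 2.75)
Step 2: at (0.25, 2.75), ∇J = (-7.5, 2) → (0.25, 2.75) − 0.25·(-7.5, 2) = (2.125, 2.25)

(2.125, 2.25)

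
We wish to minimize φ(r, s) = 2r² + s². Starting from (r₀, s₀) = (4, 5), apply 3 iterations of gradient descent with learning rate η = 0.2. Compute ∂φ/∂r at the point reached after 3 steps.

∇φ = (4r, 2s)
Step 1: at (4, 5), ∇φ = (16, 10) → (4, 5) − 0.2·(16, 10) = (0.8, 3)
Step 2: at (0.8, 3), ∇φ = (3.2, 6) → (0.8, 3) − 0.2·(3.2, 6) = (0.16, 1.8)
Step 3: at (0.16, 1.8), ∇φ = (0.64, 3.6) → (0.16, 1.8) − 0.2·(0.64, 3.6) = (0.032, 1.08)
∂φ/∂r at (0.032, 1.08) = 0.128

0.128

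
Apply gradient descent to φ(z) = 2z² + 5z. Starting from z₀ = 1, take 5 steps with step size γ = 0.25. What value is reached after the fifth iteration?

-1.25

φ′(z) = 4z + 5
Step 1: φ′(1) = 9; z₁ = 1 − 0.25·9 = -1.25
Step 2: φ′(-1.25) = 0; z₂ = -1.25 − 0.25·0 = -1.25
Step 3: φ′(-1.25) = 0; z₃ = -1.25 − 0.25·0 = -1.25
Step 4: φ′(-1.25) = 0; z₄ = -1.25 − 0.25·0 = -1.25
Step 5: φ′(-1.25) = 0; z₅ = -1.25 − 0.25·0 = -1.25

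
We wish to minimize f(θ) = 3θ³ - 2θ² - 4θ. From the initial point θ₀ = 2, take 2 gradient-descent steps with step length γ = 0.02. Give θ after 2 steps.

f′(θ) = 9θ² - 4θ - 4
Step 1: f′(2) = 24; θ₁ = 2 − 0.02·24 = 1.52
Step 2: f′(1.52) = 10.7136; θ₂ = 1.52 − 0.02·10.7136 = 1.305728

1.305728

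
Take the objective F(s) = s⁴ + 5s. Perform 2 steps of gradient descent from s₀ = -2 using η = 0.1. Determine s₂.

0.0628

F′(s) = 4s³ + 5
s₁ = -2 − 0.1·(-27) = 0.7
s₂ = 0.7 − 0.1·6.372 = 0.0628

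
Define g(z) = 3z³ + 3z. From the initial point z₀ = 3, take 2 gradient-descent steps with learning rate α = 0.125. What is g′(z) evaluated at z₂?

g′(z) = 9z² + 3
Step 1: g′(3) = 84; z₁ = 3 − 0.125·84 = -7.5
Step 2: g′(-7.5) = 509.25; z₂ = -7.5 − 0.125·509.25 = -71.15625
g′(z) at (-71.15625) = 45571.9072265625

45571.9072265625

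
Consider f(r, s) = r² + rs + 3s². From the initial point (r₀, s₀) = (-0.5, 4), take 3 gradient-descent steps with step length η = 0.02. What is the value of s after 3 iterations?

∇f = (2r + s, r + 6s)
(r₁, s₁) = (-0.5, 4) − 0.02·(3, 23.5) = (-0.56, 3.53)
(r₂, s₂) = (-0.56, 3.53) − 0.02·(2.41, 20.62) = (-0.6082, 3.1176)
(r₃, s₃) = (-0.6082, 3.1176) − 0.02·(1.9012, 18.0974) = (-0.646224, 2.755652)
s = 2.755652

2.755652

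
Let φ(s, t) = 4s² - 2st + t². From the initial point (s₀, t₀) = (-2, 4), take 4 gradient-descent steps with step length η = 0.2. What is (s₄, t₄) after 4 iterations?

∇φ = (8s - 2t, -2s + 2t)
Step 1: at (-2, 4), ∇φ = (-24, 12) → (-2, 4) − 0.2·(-24, 12) = (2.8, 1.6)
Step 2: at (2.8, 1.6), ∇φ = (19.2, -2.4) → (2.8, 1.6) − 0.2·(19.2, -2.4) = (-1.04, 2.08)
Step 3: at (-1.04, 2.08), ∇φ = (-12.48, 6.24) → (-1.04, 2.08) − 0.2·(-12.48, 6.24) = (1.456, 0.832)
Step 4: at (1.456, 0.832), ∇φ = (9.984, -1.248) → (1.456, 0.832) − 0.2·(9.984, -1.248) = (-0.5408, 1.0816)

(-0.5408, 1.0816)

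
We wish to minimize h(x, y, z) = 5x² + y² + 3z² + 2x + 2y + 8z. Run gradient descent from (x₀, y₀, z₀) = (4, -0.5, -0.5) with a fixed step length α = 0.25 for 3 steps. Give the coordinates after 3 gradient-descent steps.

∇h = (10x + 2, 2y + 2, 6z + 8)
(x₁, y₁, z₁) = (4, -0.5, -0.5) − 0.25·(42, 1, 5) = (-6.5, -0.75, -1.75)
(x₂, y₂, z₂) = (-6.5, -0.75, -1.75) − 0.25·(-63, 0.5, -2.5) = (9.25, -0.875, -1.125)
(x₃, y₃, z₃) = (9.25, -0.875, -1.125) − 0.25·(94.5, 0.25, 1.25) = (-14.375, -0.9375, -1.4375)

(-14.375, -0.9375, -1.4375)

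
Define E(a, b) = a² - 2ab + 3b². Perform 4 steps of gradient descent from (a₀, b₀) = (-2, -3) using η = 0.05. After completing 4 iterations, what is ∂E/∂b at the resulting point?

-3.436

∇E = (2a - 2b, -2a + 6b)
Step 1: at (-2, -3), ∇E = (2, -14) → (-2, -3) − 0.05·(2, -14) = (-2.1, -2.3)
Step 2: at (-2.1, -2.3), ∇E = (0.4, -9.6) → (-2.1, -2.3) − 0.05·(0.4, -9.6) = (-2.12, -1.82)
Step 3: at (-2.12, -1.82), ∇E = (-0.6, -6.68) → (-2.12, -1.82) − 0.05·(-0.6, -6.68) = (-2.09, -1.486)
Step 4: at (-2.09, -1.486), ∇E = (-1.208, -4.736) → (-2.09, -1.486) − 0.05·(-1.208, -4.736) = (-2.0296, -1.2492)
∂E/∂b at (-2.0296, -1.2492) = -3.436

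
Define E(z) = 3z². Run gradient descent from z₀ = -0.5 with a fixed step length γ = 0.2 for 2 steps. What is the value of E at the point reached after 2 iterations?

0.0012

E′(z) = 6z
Step 1: E′(-0.5) = -3; z₁ = -0.5 − 0.2·(-3) = 0.1
Step 2: E′(0.1) = 0.6; z₂ = 0.1 − 0.2·0.6 = -0.02
E(-0.02) = 0.0012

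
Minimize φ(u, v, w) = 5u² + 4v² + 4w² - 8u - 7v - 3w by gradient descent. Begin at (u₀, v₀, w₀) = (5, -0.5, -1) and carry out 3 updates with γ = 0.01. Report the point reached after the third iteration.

∇φ = (10u - 8, 8v - 7, 8w - 3)
Step 1: at (5, -0.5, -1), ∇φ = (42, -11, -11) → (5, -0.5, -1) − 0.01·(42, -11, -11) = (4.58, -0.39, -0.89)
Step 2: at (4.58, -0.39, -0.89), ∇φ = (37.8, -10.12, -10.12) → (4.58, -0.39, -0.89) − 0.01·(37.8, -10.12, -10.12) = (4.202, -0.2888, -0.7888)
Step 3: at (4.202, -0.2888, -0.7888), ∇φ = (34.02, -9.3104, -9.3104) → (4.202, -0.2888, -0.7888) − 0.01·(34.02, -9.3104, -9.3104) = (3.8618, -0.195696, -0.695696)

(3.8618, -0.195696, -0.695696)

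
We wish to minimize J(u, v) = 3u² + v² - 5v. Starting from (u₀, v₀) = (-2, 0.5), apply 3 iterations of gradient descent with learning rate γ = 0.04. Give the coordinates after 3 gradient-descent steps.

∇J = (6u, 2v - 5)
(u₁, v₁) = (-2, 0.5) − 0.04·(-12, -4) = (-1.52, 0.66)
(u₂, v₂) = (-1.52, 0.66) − 0.04·(-9.12, -3.68) = (-1.1552, 0.8072)
(u₃, v₃) = (-1.1552, 0.8072) − 0.04·(-6.9312, -3.3856) = (-0.877952, 0.942624)

(-0.877952, 0.942624)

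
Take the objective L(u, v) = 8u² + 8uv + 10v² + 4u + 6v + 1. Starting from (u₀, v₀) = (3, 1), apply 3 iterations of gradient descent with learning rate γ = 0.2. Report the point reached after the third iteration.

∇L = (16u + 8v + 4, 8u + 20v + 6)
Step 1: at (3, 1), ∇L = (60, 50) → (3, 1) − 0.2·(60, 50) = (-9, -9)
Step 2: at (-9, -9), ∇L = (-212, -246) → (-9, -9) − 0.2·(-212, -246) = (33.4, 40.2)
Step 3: at (33.4, 40.2), ∇L = (860, 1077.2) → (33.4, 40.2) − 0.2·(860, 1077.2) = (-138.6, -175.24)

(-138.6, -175.24)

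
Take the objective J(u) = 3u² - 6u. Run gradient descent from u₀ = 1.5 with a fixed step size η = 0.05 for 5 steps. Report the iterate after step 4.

1.12005

J′(u) = 6u - 6
u₁ = 1.5 − 0.05·3 = 1.35
u₂ = 1.35 − 0.05·2.1 = 1.245
u₃ = 1.245 − 0.05·1.47 = 1.1715
u₄ = 1.1715 − 0.05·1.029 = 1.12005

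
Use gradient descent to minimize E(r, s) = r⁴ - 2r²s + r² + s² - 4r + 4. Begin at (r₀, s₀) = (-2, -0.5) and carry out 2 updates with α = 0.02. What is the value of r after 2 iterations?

∇E = (4r³ - 4rs + 2r - 4, -2r² + 2s)
Step 1: at (-2, -0.5), ∇E = (-44, -9) → (-2, -0.5) − 0.02·(-44, -9) = (-1.12, -0.32)
Step 2: at (-1.12, -0.32), ∇E = (-13.293312, -3.1488) → (-1.12, -0.32) − 0.02·(-13.293312, -3.1488) = (-0.85413376, -0.257024)
r = -0.85413376

-0.85413376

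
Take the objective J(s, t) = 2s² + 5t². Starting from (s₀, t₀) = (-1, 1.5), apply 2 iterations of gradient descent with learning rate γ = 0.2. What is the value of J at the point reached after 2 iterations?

∇J = (4s, 10t)
Step 1: at (-1, 1.5), ∇J = (-4, 15) → (-1, 1.5) − 0.2·(-4, 15) = (-0.2, -1.5)
Step 2: at (-0.2, -1.5), ∇J = (-0.8, -15) → (-0.2, -1.5) − 0.2·(-0.8, -15) = (-0.04, 1.5)
J(-0.04, 1.5) = 11.2532

11.2532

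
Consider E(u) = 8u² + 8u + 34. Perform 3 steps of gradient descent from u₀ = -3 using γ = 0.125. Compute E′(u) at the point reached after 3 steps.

E′(u) = 16u + 8
Step 1: E′(-3) = -40; u₁ = -3 − 0.125·(-40) = 2
Step 2: E′(2) = 40; u₂ = 2 − 0.125·40 = -3
Step 3: E′(-3) = -40; u₃ = -3 − 0.125·(-40) = 2
E′(u) at (2) = 40

40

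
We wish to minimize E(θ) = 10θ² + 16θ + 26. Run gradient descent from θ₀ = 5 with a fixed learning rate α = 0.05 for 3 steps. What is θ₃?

E′(θ) = 20θ + 16
θ₁ = 5 − 0.05·116 = -0.8
θ₂ = -0.8 − 0.05·0 = -0.8
θ₃ = -0.8 − 0.05·0 = -0.8

-0.8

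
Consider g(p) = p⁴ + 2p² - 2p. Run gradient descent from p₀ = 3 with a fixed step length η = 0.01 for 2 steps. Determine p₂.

1.52605728

g′(p) = 4p³ + 4p - 2
p₁ = 3 − 0.01·118 = 1.82
p₂ = 1.82 − 0.01·29.394272 = 1.52605728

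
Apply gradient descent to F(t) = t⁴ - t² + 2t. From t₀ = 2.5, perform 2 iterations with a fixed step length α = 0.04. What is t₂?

0.04932352

F′(t) = 4t³ - 2t + 2
Step 1: F′(2.5) = 59.5; t₁ = 2.5 − 0.04·59.5 = 0.12
Step 2: F′(0.12) = 1.766912; t₂ = 0.12 − 0.04·1.766912 = 0.04932352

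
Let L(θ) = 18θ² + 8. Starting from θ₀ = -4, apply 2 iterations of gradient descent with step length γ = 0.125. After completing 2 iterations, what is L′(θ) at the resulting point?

L′(θ) = 36θ
Step 1: L′(-4) = -144; θ₁ = -4 − 0.125·(-144) = 14
Step 2: L′(14) = 504; θ₂ = 14 − 0.125·504 = -49
L′(θ) at (-49) = -1764

-1764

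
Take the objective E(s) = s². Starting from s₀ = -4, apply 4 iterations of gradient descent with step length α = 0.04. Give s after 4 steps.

E′(s) = 2s
Step 1: E′(-4) = -8; s₁ = -4 − 0.04·(-8) = -3.68
Step 2: E′(-3.68) = -7.36; s₂ = -3.68 − 0.04·(-7.36) = -3.3856
Step 3: E′(-3.3856) = -6.7712; s₃ = -3.3856 − 0.04·(-6.7712) = -3.114752
Step 4: E′(-3.114752) = -6.229504; s₄ = -3.114752 − 0.04·(-6.229504) = -2.86557184

-2.86557184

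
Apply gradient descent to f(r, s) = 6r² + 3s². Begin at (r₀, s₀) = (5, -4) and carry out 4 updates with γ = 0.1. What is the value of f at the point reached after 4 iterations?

∇f = (12r, 6s)
Step 1: at (5, -4), ∇f = (60, -24) → (5, -4) − 0.1·(60, -24) = (-1, -1.6)
Step 2: at (-1, -1.6), ∇f = (-12, -9.6) → (-1, -1.6) − 0.1·(-12, -9.6) = (0.2, -0.64)
Step 3: at (0.2, -0.64), ∇f = (2.4, -3.84) → (0.2, -0.64) − 0.1·(2.4, -3.84) = (-0.04, -0.256)
Step 4: at (-0.04, -0.256), ∇f = (-0.48, -1.536) → (-0.04, -0.256) − 0.1·(-0.48, -1.536) = (0.008, -0.1024)
f(0.008, -0.1024) = 0.03184128

0.03184128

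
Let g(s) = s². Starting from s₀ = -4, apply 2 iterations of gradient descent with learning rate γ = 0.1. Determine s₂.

g′(s) = 2s
s₁ = -4 − 0.1·(-8) = -3.2
s₂ = -3.2 − 0.1·(-6.4) = -2.56

-2.56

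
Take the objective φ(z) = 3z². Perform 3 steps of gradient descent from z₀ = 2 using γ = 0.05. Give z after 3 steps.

0.686

φ′(z) = 6z
z₁ = 2 − 0.05·12 = 1.4
z₂ = 1.4 − 0.05·8.4 = 0.98
z₃ = 0.98 − 0.05·5.88 = 0.686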